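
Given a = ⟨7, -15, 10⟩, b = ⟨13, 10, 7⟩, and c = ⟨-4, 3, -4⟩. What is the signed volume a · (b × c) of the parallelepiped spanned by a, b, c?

3

b × c:
i: 10·(-4) - 7·3 = -40 - 21 = -61
j: 7·(-4) - 13·(-4) = -28 - (-52) = 24
k: 13·3 - 10·(-4) = 39 - (-40) = 79
b × c = (-61, 24, 79)
a · (b × c) = 7·(-61) + (-15)·24 + 10·79 = -427 - 360 + 790 = 3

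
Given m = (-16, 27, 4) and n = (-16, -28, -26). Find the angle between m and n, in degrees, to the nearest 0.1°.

m · n = (-16)·(-16) + 27·(-28) + 4·(-26) = 256 - 756 - 104 = -604
|m|² = 256 + 729 + 16 = 1001,  |m| = √1001 ≈ 31.638584
|n|² = 256 + 784 + 676 = 1716,  |n| = √1716 ≈ 41.424630
cos θ = -604 / (31.638584 · 41.424630) ≈ -0.46085
θ = arccos(-0.46085) ≈ 117.4°

117.4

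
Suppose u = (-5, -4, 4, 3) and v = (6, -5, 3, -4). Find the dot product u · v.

u · v = (-5)·6 + (-4)·(-5) + 4·3 + 3·(-4) = -30 + 20 + 12 - 12 = -10

-10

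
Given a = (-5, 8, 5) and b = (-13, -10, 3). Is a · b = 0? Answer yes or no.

yes

a · b = (-5)·(-13) + 8·(-10) + 5·3 = 65 - 80 + 15 = 0
Zero, so the vectors are orthogonal.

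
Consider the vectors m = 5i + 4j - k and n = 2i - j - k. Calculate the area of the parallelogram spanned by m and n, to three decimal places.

i: 4·(-1) - (-1)·(-1) = -4 - 1 = -5
j: (-1)·2 - 5·(-1) = -2 - (-5) = 3
k: 5·(-1) - 4·2 = -5 - 8 = -13
m × n = (-5, 3, -13)
|m × n| = √((-5)² + 3² + (-13)²) = √203 ≈ 14.2478

14.248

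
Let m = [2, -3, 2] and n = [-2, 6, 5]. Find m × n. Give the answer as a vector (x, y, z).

i: (-3)·5 - 2·6 = -15 - 12 = -27
j: 2·(-2) - 2·5 = -4 - 10 = -14
k: 2·6 - (-3)·(-2) = 12 - 6 = 6
m × n = (-27, -14, 6)

(-27, -14, 6)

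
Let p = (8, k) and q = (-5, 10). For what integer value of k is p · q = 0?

p · q = 8·(-5) + k·10 = -40 + 10k
Set equal to 0: 10k = 40, so k = 4.

4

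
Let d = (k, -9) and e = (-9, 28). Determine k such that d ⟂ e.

d · e = k·(-9) + (-9)·28 = -252 - 9k
Set equal to 0: -9k = 252, so k = -28.

-28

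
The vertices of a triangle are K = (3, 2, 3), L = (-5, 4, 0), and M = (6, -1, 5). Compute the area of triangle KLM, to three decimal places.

KL = (-8, 2, -3),  KM = (3, -3, 2)
i: 2·2 - (-3)·(-3) = 4 - 9 = -5
j: (-3)·3 - (-8)·2 = -9 - (-16) = 7
k: (-8)·(-3) - 2·3 = 24 - 6 = 18
KL × KM = (-5, 7, 18)
|KL × KM| = √398 ≈ 19.9499
area = ½ · 19.9499 ≈ 9.975

9.975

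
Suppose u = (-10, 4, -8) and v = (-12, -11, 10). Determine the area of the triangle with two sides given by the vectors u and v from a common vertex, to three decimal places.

i: 4·10 - (-8)·(-11) = 40 - 88 = -48
j: (-8)·(-12) - (-10)·10 = 96 - (-100) = 196
k: (-10)·(-11) - 4·(-12) = 110 - (-48) = 158
u × v = (-48, 196, 158)
|u × v| = √((-48)² + 196² + 158²) = √65684 ≈ 256.2889
area = ½ · 256.2889 ≈ 128.144

128.144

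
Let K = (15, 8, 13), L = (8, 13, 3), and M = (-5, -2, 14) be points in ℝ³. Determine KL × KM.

(-95, 207, 170)

KL = (-7, 5, -10)
KM = (-20, -10, 1)
i: 5·1 - (-10)·(-10) = 5 - 100 = -95
j: (-10)·(-20) - (-7)·1 = 200 - (-7) = 207
k: (-7)·(-10) - 5·(-20) = 70 - (-100) = 170
KL × KM = (-95, 207, 170)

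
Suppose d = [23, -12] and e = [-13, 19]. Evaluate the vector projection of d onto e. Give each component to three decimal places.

d · e = 23·(-13) + (-12)·19 = -299 - 228 = -527
|e|² = 169 + 361 = 530
proj_e d = (-527/530) · (-13, 19) ≈ (12.926, -18.892)

(12.926, -18.892)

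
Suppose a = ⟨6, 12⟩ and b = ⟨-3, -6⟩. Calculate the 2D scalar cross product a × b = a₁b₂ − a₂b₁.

0

6·(-6) - 12·(-3) = -36 - (-36) = 0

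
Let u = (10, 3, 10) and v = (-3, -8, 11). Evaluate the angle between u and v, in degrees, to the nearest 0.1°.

u · v = 10·(-3) + 3·(-8) + 10·11 = -30 - 24 + 110 = 56
|u|² = 100 + 9 + 100 = 209,  |u| = √209 ≈ 14.456832
|v|² = 9 + 64 + 121 = 194,  |v| = √194 ≈ 13.928388
cos θ = 56 / (14.456832 · 13.928388) ≈ 0.27811
θ = arccos(0.27811) ≈ 73.9°

73.9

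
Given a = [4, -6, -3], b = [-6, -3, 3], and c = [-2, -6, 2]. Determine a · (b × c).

b × c:
i: (-3)·2 - 3·(-6) = -6 - (-18) = 12
j: 3·(-2) - (-6)·2 = -6 - (-12) = 6
k: (-6)·(-6) - (-3)·(-2) = 36 - 6 = 30
b × c = (12, 6, 30)
a · (b × c) = 4·12 + (-6)·6 + (-3)·30 = 48 - 36 - 90 = -78

-78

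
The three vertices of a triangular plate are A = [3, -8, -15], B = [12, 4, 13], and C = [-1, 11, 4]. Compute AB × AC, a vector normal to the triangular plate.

(-304, -283, 219)

AB = (9, 12, 28)
AC = (-4, 19, 19)
i: 12·19 - 28·19 = 228 - 532 = -304
j: 28·(-4) - 9·19 = -112 - 171 = -283
k: 9·19 - 12·(-4) = 171 - (-48) = 219
AB × AC = (-304, -283, 219)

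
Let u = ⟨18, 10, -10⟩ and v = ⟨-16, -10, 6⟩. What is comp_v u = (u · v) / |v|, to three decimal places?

-22.627

u · v = 18·(-16) + 10·(-10) + (-10)·6 = -288 - 100 - 60 = -448
|v| = √(256 + 100 + 36) = √392 ≈ 19.7990
comp_v u = -448 / √392 ≈ -22.627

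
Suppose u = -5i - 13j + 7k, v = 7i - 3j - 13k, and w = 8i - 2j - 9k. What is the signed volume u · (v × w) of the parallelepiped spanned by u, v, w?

598

v × w:
i: (-3)·(-9) - (-13)·(-2) = 27 - 26 = 1
j: (-13)·8 - 7·(-9) = -104 - (-63) = -41
k: 7·(-2) - (-3)·8 = -14 - (-24) = 10
v × w = (1, -41, 10)
u · (v × w) = (-5)·1 + (-13)·(-41) + 7·10 = -5 + 533 + 70 = 598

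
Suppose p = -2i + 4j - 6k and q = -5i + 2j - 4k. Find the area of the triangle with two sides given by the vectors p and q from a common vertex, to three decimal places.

13.748

i: 4·(-4) - (-6)·2 = -16 - (-12) = -4
j: (-6)·(-5) - (-2)·(-4) = 30 - 8 = 22
k: (-2)·2 - 4·(-5) = -4 - (-20) = 16
p × q = (-4, 22, 16)
|p × q| = √((-4)² + 22² + 16²) = √756 ≈ 27.4955
area = ½ · 27.4955 ≈ 13.748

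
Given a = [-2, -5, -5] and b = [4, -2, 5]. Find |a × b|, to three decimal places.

i: (-5)·5 - (-5)·(-2) = -25 - 10 = -35
j: (-5)·4 - (-2)·5 = -20 - (-10) = -10
k: (-2)·(-2) - (-5)·4 = 4 - (-20) = 24
a × b = (-35, -10, 24)
|a × b| = √((-35)² + (-10)² + 24²) = √1901 ≈ 43.6005

43.600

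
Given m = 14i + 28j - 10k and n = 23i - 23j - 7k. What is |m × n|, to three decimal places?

1063.981

i: 28·(-7) - (-10)·(-23) = -196 - 230 = -426
j: (-10)·23 - 14·(-7) = -230 - (-98) = -132
k: 14·(-23) - 28·23 = -322 - 644 = -966
m × n = (-426, -132, -966)
|m × n| = √((-426)² + (-132)² + (-966)²) = √1132056 ≈ 1063.9812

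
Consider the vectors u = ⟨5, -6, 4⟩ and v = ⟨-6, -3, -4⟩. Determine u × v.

i: (-6)·(-4) - 4·(-3) = 24 - (-12) = 36
j: 4·(-6) - 5·(-4) = -24 - (-20) = -4
k: 5·(-3) - (-6)·(-6) = -15 - 36 = -51
u × v = (36, -4, -51)

(36, -4, -51)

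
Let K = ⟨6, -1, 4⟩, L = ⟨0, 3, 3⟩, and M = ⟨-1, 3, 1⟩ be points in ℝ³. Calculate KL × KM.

(-8, -11, 4)

KL = (-6, 4, -1)
KM = (-7, 4, -3)
i: 4·(-3) - (-1)·4 = -12 - (-4) = -8
j: (-1)·(-7) - (-6)·(-3) = 7 - 18 = -11
k: (-6)·4 - 4·(-7) = -24 - (-28) = 4
KL × KM = (-8, -11, 4)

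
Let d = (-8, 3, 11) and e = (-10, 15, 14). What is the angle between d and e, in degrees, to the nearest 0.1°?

28.6

d · e = (-8)·(-10) + 3·15 + 11·14 = 80 + 45 + 154 = 279
|d|² = 64 + 9 + 121 = 194,  |d| = √194 ≈ 13.928388
|e|² = 100 + 225 + 196 = 521,  |e| = √521 ≈ 22.825424
cos θ = 279 / (13.928388 · 22.825424) ≈ 0.87758
θ = arccos(0.87758) ≈ 28.6°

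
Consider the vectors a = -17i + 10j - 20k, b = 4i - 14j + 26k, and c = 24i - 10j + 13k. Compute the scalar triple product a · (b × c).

b × c:
i: (-14)·13 - 26·(-10) = -182 - (-260) = 78
j: 26·24 - 4·13 = 624 - 52 = 572
k: 4·(-10) - (-14)·24 = -40 - (-336) = 296
b × c = (78, 572, 296)
a · (b × c) = (-17)·78 + 10·572 + (-20)·296 = -1326 + 5720 - 5920 = -1526

-1526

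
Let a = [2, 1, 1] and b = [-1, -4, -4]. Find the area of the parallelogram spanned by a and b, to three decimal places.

i: 1·(-4) - 1·(-4) = -4 - (-4) = 0
j: 1·(-1) - 2·(-4) = -1 - (-8) = 7
k: 2·(-4) - 1·(-1) = -8 - (-1) = -7
a × b = (0, 7, -7)
|a × b| = √(0² + 7² + (-7)²) = √98 ≈ 9.8995

9.899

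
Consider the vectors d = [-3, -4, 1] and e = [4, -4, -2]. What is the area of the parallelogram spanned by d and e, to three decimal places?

30.529

i: (-4)·(-2) - 1·(-4) = 8 - (-4) = 12
j: 1·4 - (-3)·(-2) = 4 - 6 = -2
k: (-3)·(-4) - (-4)·4 = 12 - (-16) = 28
d × e = (12, -2, 28)
|d × e| = √(12² + (-2)² + 28²) = √932 ≈ 30.5287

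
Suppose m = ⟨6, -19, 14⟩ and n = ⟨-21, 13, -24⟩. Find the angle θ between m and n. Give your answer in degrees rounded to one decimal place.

147.7

m · n = 6·(-21) + (-19)·13 + 14·(-24) = -126 - 247 - 336 = -709
|m|² = 36 + 361 + 196 = 593,  |m| = √593 ≈ 24.351591
|n|² = 441 + 169 + 576 = 1186,  |n| = √1186 ≈ 34.438351
cos θ = -709 / (24.351591 · 34.438351) ≈ -0.84543
θ = arccos(-0.84543) ≈ 147.7°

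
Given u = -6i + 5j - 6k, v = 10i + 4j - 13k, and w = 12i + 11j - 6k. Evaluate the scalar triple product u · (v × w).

v × w:
i: 4·(-6) - (-13)·11 = -24 - (-143) = 119
j: (-13)·12 - 10·(-6) = -156 - (-60) = -96
k: 10·11 - 4·12 = 110 - 48 = 62
v × w = (119, -96, 62)
u · (v × w) = (-6)·119 + 5·(-96) + (-6)·62 = -714 - 480 - 372 = -1566

-1566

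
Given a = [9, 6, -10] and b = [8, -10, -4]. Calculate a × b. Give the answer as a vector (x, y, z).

(-124, -44, -138)

i: 6·(-4) - (-10)·(-10) = -24 - 100 = -124
j: (-10)·8 - 9·(-4) = -80 - (-36) = -44
k: 9·(-10) - 6·8 = -90 - 48 = -138
a × b = (-124, -44, -138)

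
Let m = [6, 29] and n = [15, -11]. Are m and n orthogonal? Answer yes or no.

m · n = 6·15 + 29·(-11) = 90 - 319 = -229
Nonzero, so the vectors are not orthogonal.

no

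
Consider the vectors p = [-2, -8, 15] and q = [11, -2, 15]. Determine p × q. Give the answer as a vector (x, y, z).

i: (-8)·15 - 15·(-2) = -120 - (-30) = -90
j: 15·11 - (-2)·15 = 165 - (-30) = 195
k: (-2)·(-2) - (-8)·11 = 4 - (-88) = 92
p × q = (-90, 195, 92)

(-90, 195, 92)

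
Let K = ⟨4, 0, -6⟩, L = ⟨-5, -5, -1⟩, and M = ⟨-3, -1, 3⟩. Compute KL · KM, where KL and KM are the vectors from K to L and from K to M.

KL = L − K = (-9, -5, 5)
KM = M − K = (-7, -1, 9)
KL · KM = (-9)·(-7) + (-5)·(-1) + 5·9 = 63 + 5 + 45 = 113

113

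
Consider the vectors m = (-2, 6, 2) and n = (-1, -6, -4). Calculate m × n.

(-12, -10, 18)

i: 6·(-4) - 2·(-6) = -24 - (-12) = -12
j: 2·(-1) - (-2)·(-4) = -2 - 8 = -10
k: (-2)·(-6) - 6·(-1) = 12 - (-6) = 18
m × n = (-12, -10, 18)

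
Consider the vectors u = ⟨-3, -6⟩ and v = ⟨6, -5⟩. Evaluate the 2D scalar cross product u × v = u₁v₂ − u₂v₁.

51

(-3)·(-5) - (-6)·6 = 15 - (-36) = 51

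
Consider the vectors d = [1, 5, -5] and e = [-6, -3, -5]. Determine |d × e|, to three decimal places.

59.615

i: 5·(-5) - (-5)·(-3) = -25 - 15 = -40
j: (-5)·(-6) - 1·(-5) = 30 - (-5) = 35
k: 1·(-3) - 5·(-6) = -3 - (-30) = 27
d × e = (-40, 35, 27)
|d × e| = √((-40)² + 35² + 27²) = √3554 ≈ 59.6154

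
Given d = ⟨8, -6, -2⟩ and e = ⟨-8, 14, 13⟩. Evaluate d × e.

(-50, -88, 64)

i: (-6)·13 - (-2)·14 = -78 - (-28) = -50
j: (-2)·(-8) - 8·13 = 16 - 104 = -88
k: 8·14 - (-6)·(-8) = 112 - 48 = 64
d × e = (-50, -88, 64)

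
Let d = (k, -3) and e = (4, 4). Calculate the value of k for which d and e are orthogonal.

d · e = k·4 + (-3)·4 = -12 + 4k
Set equal to 0: 4k = 12, so k = 3.

3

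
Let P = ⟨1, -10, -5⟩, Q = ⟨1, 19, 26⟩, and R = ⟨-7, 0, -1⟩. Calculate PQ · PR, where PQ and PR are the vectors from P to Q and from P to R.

PQ = Q − P = (0, 29, 31)
PR = R − P = (-8, 10, 4)
PQ · PR = 0·(-8) + 29·10 + 31·4 = 0 + 290 + 124 = 414

414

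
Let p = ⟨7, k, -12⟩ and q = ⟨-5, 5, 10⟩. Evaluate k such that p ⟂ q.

p · q = 7·(-5) + k·5 + (-12)·10 = -155 + 5k
Set equal to 0: 5k = 155, so k = 31.

31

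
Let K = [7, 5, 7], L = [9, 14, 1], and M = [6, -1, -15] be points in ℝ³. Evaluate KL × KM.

(-234, 50, -3)

KL = (2, 9, -6)
KM = (-1, -6, -22)
i: 9·(-22) - (-6)·(-6) = -198 - 36 = -234
j: (-6)·(-1) - 2·(-22) = 6 - (-44) = 50
k: 2·(-6) - 9·(-1) = -12 - (-9) = -3
KL × KM = (-234, 50, -3)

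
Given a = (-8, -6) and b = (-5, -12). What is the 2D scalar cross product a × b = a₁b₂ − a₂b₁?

(-8)·(-12) - (-6)·(-5) = 96 - 30 = 66

66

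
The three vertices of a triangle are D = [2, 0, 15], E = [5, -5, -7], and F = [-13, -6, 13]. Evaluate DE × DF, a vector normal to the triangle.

DE = (3, -5, -22)
DF = (-15, -6, -2)
i: (-5)·(-2) - (-22)·(-6) = 10 - 132 = -122
j: (-22)·(-15) - 3·(-2) = 330 - (-6) = 336
k: 3·(-6) - (-5)·(-15) = -18 - 75 = -93
DE × DF = (-122, 336, -93)

(-122, 336, -93)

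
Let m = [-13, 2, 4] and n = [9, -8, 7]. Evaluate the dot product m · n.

-105

m · n = (-13)·9 + 2·(-8) + 4·7 = -117 - 16 + 28 = -105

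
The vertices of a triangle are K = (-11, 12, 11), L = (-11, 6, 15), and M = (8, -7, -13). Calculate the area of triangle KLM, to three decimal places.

KL = (0, -6, 4),  KM = (19, -19, -24)
i: (-6)·(-24) - 4·(-19) = 144 - (-76) = 220
j: 4·19 - 0·(-24) = 76 - 0 = 76
k: 0·(-19) - (-6)·19 = 0 - (-114) = 114
KL × KM = (220, 76, 114)
|KL × KM| = √67172 ≈ 259.1756
area = ½ · 259.1756 ≈ 129.588

129.588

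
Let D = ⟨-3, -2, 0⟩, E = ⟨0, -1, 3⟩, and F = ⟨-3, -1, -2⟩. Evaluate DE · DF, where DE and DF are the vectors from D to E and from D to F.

-5

DE = E − D = (3, 1, 3)
DF = F − D = (0, 1, -2)
DE · DF = 3·0 + 1·1 + 3·(-2) = 0 + 1 - 6 = -5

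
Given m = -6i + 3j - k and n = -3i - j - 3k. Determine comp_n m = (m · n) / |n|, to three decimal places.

4.129

m · n = (-6)·(-3) + 3·(-1) + (-1)·(-3) = 18 - 3 + 3 = 18
|n| = √(9 + 1 + 9) = √19 ≈ 4.3589
comp_n m = 18 / √19 ≈ 4.129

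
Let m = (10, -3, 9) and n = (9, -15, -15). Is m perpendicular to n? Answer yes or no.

yes

m · n = 10·9 + (-3)·(-15) + 9·(-15) = 90 + 45 - 135 = 0
Zero, so the vectors are orthogonal.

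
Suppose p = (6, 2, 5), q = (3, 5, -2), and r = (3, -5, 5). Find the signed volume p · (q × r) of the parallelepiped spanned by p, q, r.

-102

q × r:
i: 5·5 - (-2)·(-5) = 25 - 10 = 15
j: (-2)·3 - 3·5 = -6 - 15 = -21
k: 3·(-5) - 5·3 = -15 - 15 = -30
q × r = (15, -21, -30)
p · (q × r) = 6·15 + 2·(-21) + 5·(-30) = 90 - 42 - 150 = -102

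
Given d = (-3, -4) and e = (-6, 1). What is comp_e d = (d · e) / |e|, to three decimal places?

d · e = (-3)·(-6) + (-4)·1 = 18 - 4 = 14
|e| = √(36 + 1) = √37 ≈ 6.0828
comp_e d = 14 / √37 ≈ 2.302

2.302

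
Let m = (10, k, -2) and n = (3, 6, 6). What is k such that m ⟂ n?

m · n = 10·3 + k·6 + (-2)·6 = 18 + 6k
Set equal to 0: 6k = -18, so k = -3.

-3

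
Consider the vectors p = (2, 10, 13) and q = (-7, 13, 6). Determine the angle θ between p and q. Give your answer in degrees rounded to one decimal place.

p · q = 2·(-7) + 10·13 + 13·6 = -14 + 130 + 78 = 194
|p|² = 4 + 100 + 169 = 273,  |p| = √273 ≈ 16.522712
|q|² = 49 + 169 + 36 = 254,  |q| = √254 ≈ 15.937377
cos θ = 194 / (16.522712 · 15.937377) ≈ 0.73672
θ = arccos(0.73672) ≈ 42.5°

42.5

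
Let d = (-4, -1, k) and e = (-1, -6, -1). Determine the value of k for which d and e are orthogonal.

10

d · e = (-4)·(-1) + (-1)·(-6) + k·(-1) = 10 - 1k
Set equal to 0: -1k = -10, so k = 10.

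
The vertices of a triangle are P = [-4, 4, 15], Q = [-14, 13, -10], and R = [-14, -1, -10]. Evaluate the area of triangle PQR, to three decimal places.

PQ = (-10, 9, -25),  PR = (-10, -5, -25)
i: 9·(-25) - (-25)·(-5) = -225 - 125 = -350
j: (-25)·(-10) - (-10)·(-25) = 250 - 250 = 0
k: (-10)·(-5) - 9·(-10) = 50 - (-90) = 140
PQ × PR = (-350, 0, 140)
|PQ × PR| = √142100 ≈ 376.9615
area = ½ · 376.9615 ≈ 188.481

188.481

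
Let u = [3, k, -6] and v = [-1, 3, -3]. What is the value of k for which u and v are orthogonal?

u · v = 3·(-1) + k·3 + (-6)·(-3) = 15 + 3k
Set equal to 0: 3k = -15, so k = -5.

-5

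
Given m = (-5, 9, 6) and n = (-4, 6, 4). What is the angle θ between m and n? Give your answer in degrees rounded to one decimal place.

m · n = (-5)·(-4) + 9·6 + 6·4 = 20 + 54 + 24 = 98
|m|² = 25 + 81 + 36 = 142,  |m| = √142 ≈ 11.916375
|n|² = 16 + 36 + 16 = 68,  |n| = √68 ≈ 8.246211
cos θ = 98 / (11.916375 · 8.246211) ≈ 0.99730
θ = arccos(0.99730) ≈ 4.2°

4.2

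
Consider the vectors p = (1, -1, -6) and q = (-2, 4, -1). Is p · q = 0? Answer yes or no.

p · q = 1·(-2) + (-1)·4 + (-6)·(-1) = -2 - 4 + 6 = 0
Zero, so the vectors are orthogonal.

yes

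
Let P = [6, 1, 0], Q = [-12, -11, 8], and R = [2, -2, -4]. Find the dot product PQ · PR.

PQ = Q − P = (-18, -12, 8)
PR = R − P = (-4, -3, -4)
PQ · PR = (-18)·(-4) + (-12)·(-3) + 8·(-4) = 72 + 36 - 32 = 76

76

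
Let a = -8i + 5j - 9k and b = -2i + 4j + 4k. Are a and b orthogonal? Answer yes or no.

yes

a · b = (-8)·(-2) + 5·4 + (-9)·4 = 16 + 20 - 36 = 0
Zero, so the vectors are orthogonal.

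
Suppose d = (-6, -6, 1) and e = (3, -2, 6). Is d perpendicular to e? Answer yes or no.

d · e = (-6)·3 + (-6)·(-2) + 1·6 = -18 + 12 + 6 = 0
Zero, so the vectors are orthogonal.

yes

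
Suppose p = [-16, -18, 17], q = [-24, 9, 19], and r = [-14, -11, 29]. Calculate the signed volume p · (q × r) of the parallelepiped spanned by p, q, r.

q × r:
i: 9·29 - 19·(-11) = 261 - (-209) = 470
j: 19·(-14) - (-24)·29 = -266 - (-696) = 430
k: (-24)·(-11) - 9·(-14) = 264 - (-126) = 390
q × r = (470, 430, 390)
p · (q × r) = (-16)·470 + (-18)·430 + 17·390 = -7520 - 7740 + 6630 = -8630

-8630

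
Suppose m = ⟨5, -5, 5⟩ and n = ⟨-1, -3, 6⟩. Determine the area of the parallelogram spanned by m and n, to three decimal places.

i: (-5)·6 - 5·(-3) = -30 - (-15) = -15
j: 5·(-1) - 5·6 = -5 - 30 = -35
k: 5·(-3) - (-5)·(-1) = -15 - 5 = -20
m × n = (-15, -35, -20)
|m × n| = √((-15)² + (-35)² + (-20)²) = √1850 ≈ 43.0116

43.012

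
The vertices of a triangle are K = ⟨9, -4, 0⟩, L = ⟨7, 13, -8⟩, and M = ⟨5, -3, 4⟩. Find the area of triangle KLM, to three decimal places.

54.157

KL = (-2, 17, -8),  KM = (-4, 1, 4)
i: 17·4 - (-8)·1 = 68 - (-8) = 76
j: (-8)·(-4) - (-2)·4 = 32 - (-8) = 40
k: (-2)·1 - 17·(-4) = -2 - (-68) = 66
KL × KM = (76, 40, 66)
|KL × KM| = √11732 ≈ 108.3144
area = ½ · 108.3144 ≈ 54.157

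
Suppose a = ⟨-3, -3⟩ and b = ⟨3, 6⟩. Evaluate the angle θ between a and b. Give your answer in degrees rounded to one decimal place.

a · b = (-3)·3 + (-3)·6 = -9 - 18 = -27
|a|² = 9 + 9 = 18,  |a| = √18 ≈ 4.242641
|b|² = 9 + 36 = 45,  |b| = √45 ≈ 6.708204
cos θ = -27 / (4.242641 · 6.708204) ≈ -0.94868
θ = arccos(-0.94868) ≈ 161.6°

161.6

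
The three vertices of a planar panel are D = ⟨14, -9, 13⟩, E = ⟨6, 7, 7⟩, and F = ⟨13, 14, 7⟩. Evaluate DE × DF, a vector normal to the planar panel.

DE = (-8, 16, -6)
DF = (-1, 23, -6)
i: 16·(-6) - (-6)·23 = -96 - (-138) = 42
j: (-6)·(-1) - (-8)·(-6) = 6 - 48 = -42
k: (-8)·23 - 16·(-1) = -184 - (-16) = -168
DE × DF = (42, -42, -168)

(42, -42, -168)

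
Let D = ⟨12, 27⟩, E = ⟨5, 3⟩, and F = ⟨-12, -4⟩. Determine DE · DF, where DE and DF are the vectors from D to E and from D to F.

912

DE = E − D = (-7, -24)
DF = F − D = (-24, -31)
DE · DF = (-7)·(-24) + (-24)·(-31) = 168 + 744 = 912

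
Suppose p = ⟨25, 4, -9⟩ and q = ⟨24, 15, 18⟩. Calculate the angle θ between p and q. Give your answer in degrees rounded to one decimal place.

56.5

p · q = 25·24 + 4·15 + (-9)·18 = 600 + 60 - 162 = 498
|p|² = 625 + 16 + 81 = 722,  |p| = √722 ≈ 26.870058
|q|² = 576 + 225 + 324 = 1125,  |q| = √1125 ≈ 33.541020
cos θ = 498 / (26.870058 · 33.541020) ≈ 0.55257
θ = arccos(0.55257) ≈ 56.5°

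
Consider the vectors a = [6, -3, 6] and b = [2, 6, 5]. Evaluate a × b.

i: (-3)·5 - 6·6 = -15 - 36 = -51
j: 6·2 - 6·5 = 12 - 30 = -18
k: 6·6 - (-3)·2 = 36 - (-6) = 42
a × b = (-51, -18, 42)

(-51, -18, 42)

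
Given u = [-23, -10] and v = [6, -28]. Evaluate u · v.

u · v = (-23)·6 + (-10)·(-28) = -138 + 280 = 142

142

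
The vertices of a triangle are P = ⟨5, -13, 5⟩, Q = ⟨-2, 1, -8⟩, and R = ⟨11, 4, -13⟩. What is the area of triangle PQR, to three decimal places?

PQ = (-7, 14, -13),  PR = (6, 17, -18)
i: 14·(-18) - (-13)·17 = -252 - (-221) = -31
j: (-13)·6 - (-7)·(-18) = -78 - 126 = -204
k: (-7)·17 - 14·6 = -119 - 84 = -203
PQ × PR = (-31, -204, -203)
|PQ × PR| = √83786 ≈ 289.4581
area = ½ · 289.4581 ≈ 144.729

144.729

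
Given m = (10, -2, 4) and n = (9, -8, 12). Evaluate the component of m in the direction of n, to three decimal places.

m · n = 10·9 + (-2)·(-8) + 4·12 = 90 + 16 + 48 = 154
|n| = √(81 + 64 + 144) = √289 ≈ 17.0000
comp_n m = 154 / √289 ≈ 9.059

9.059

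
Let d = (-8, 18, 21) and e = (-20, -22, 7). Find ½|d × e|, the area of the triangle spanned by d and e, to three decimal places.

437.475

i: 18·7 - 21·(-22) = 126 - (-462) = 588
j: 21·(-20) - (-8)·7 = -420 - (-56) = -364
k: (-8)·(-22) - 18·(-20) = 176 - (-360) = 536
d × e = (588, -364, 536)
|d × e| = √(588² + (-364)² + 536²) = √765536 ≈ 874.9491
area = ½ · 874.9491 ≈ 437.475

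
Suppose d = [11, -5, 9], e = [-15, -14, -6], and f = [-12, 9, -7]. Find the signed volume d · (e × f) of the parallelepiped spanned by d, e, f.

-890

e × f:
i: (-14)·(-7) - (-6)·9 = 98 - (-54) = 152
j: (-6)·(-12) - (-15)·(-7) = 72 - 105 = -33
k: (-15)·9 - (-14)·(-12) = -135 - 168 = -303
e × f = (152, -33, -303)
d · (e × f) = 11·152 + (-5)·(-33) + 9·(-303) = 1672 + 165 - 2727 = -890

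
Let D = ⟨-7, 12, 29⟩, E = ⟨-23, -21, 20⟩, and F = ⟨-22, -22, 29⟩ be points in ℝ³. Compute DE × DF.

(-306, 135, 49)

DE = (-16, -33, -9)
DF = (-15, -34, 0)
i: (-33)·0 - (-9)·(-34) = 0 - 306 = -306
j: (-9)·(-15) - (-16)·0 = 135 - 0 = 135
k: (-16)·(-34) - (-33)·(-15) = 544 - 495 = 49
DE × DF = (-306, 135, 49)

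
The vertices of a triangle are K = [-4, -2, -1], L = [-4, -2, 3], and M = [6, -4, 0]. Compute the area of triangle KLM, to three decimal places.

20.396

KL = (0, 0, 4),  KM = (10, -2, 1)
i: 0·1 - 4·(-2) = 0 - (-8) = 8
j: 4·10 - 0·1 = 40 - 0 = 40
k: 0·(-2) - 0·10 = 0 - 0 = 0
KL × KM = (8, 40, 0)
|KL × KM| = √1664 ≈ 40.7922
area = ½ · 40.7922 ≈ 20.396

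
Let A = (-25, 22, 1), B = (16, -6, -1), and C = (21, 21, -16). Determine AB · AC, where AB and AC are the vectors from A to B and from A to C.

AB = B − A = (41, -28, -2)
AC = C − A = (46, -1, -17)
AB · AC = 41·46 + (-28)·(-1) + (-2)·(-17) = 1886 + 28 + 34 = 1948

1948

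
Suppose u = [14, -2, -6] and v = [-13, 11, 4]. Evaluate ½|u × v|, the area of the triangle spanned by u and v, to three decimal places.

i: (-2)·4 - (-6)·11 = -8 - (-66) = 58
j: (-6)·(-13) - 14·4 = 78 - 56 = 22
k: 14·11 - (-2)·(-13) = 154 - 26 = 128
u × v = (58, 22, 128)
|u × v| = √(58² + 22² + 128²) = √20232 ≈ 142.2392
area = ½ · 142.2392 ≈ 71.120

71.120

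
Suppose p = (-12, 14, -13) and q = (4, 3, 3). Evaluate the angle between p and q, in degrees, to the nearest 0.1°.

110.0

p · q = (-12)·4 + 14·3 + (-13)·3 = -48 + 42 - 39 = -45
|p|² = 144 + 196 + 169 = 509,  |p| = √509 ≈ 22.561028
|q|² = 16 + 9 + 9 = 34,  |q| = √34 ≈ 5.830952
cos θ = -45 / (22.561028 · 5.830952) ≈ -0.34207
θ = arccos(-0.34207) ≈ 110.0°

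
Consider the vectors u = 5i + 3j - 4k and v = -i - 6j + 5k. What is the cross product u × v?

i: 3·5 - (-4)·(-6) = 15 - 24 = -9
j: (-4)·(-1) - 5·5 = 4 - 25 = -21
k: 5·(-6) - 3·(-1) = -30 - (-3) = -27
u × v = (-9, -21, -27)

(-9, -21, -27)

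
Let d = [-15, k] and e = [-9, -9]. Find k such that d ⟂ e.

d · e = (-15)·(-9) + k·(-9) = 135 - 9k
Set equal to 0: -9k = -135, so k = 15.

15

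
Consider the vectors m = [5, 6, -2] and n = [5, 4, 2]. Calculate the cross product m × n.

(20, -20, -10)

i: 6·2 - (-2)·4 = 12 - (-8) = 20
j: (-2)·5 - 5·2 = -10 - 10 = -20
k: 5·4 - 6·5 = 20 - 30 = -10
m × n = (20, -20, -10)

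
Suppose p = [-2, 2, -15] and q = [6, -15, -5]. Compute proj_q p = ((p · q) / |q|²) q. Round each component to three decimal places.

(0.692, -1.731, -0.577)

p · q = (-2)·6 + 2·(-15) + (-15)·(-5) = -12 - 30 + 75 = 33
|q|² = 36 + 225 + 25 = 286
proj_q p = (33/286) · (6, -15, -5) ≈ (0.692, -1.731, -0.577)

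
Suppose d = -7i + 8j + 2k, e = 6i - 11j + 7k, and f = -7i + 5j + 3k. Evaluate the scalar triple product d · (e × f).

e × f:
i: (-11)·3 - 7·5 = -33 - 35 = -68
j: 7·(-7) - 6·3 = -49 - 18 = -67
k: 6·5 - (-11)·(-7) = 30 - 77 = -47
e × f = (-68, -67, -47)
d · (e × f) = (-7)·(-68) + 8·(-67) + 2·(-47) = 476 - 536 - 94 = -154

-154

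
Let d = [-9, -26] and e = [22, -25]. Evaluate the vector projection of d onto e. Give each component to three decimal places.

(8.967, -10.189)

d · e = (-9)·22 + (-26)·(-25) = -198 + 650 = 452
|e|² = 484 + 625 = 1109
proj_e d = (452/1109) · (22, -25) ≈ (8.967, -10.189)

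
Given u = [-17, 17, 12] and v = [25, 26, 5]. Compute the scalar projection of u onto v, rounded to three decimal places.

u · v = (-17)·25 + 17·26 + 12·5 = -425 + 442 + 60 = 77
|v| = √(625 + 676 + 25) = √1326 ≈ 36.4143
comp_v u = 77 / √1326 ≈ 2.115

2.115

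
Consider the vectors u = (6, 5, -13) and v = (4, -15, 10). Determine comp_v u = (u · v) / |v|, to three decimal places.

u · v = 6·4 + 5·(-15) + (-13)·10 = 24 - 75 - 130 = -181
|v| = √(16 + 225 + 100) = √341 ≈ 18.4662
comp_v u = -181 / √341 ≈ -9.802

-9.802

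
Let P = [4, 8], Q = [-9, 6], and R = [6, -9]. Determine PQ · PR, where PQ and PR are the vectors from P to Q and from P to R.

PQ = Q − P = (-13, -2)
PR = R − P = (2, -17)
PQ · PR = (-13)·2 + (-2)·(-17) = -26 + 34 = 8

8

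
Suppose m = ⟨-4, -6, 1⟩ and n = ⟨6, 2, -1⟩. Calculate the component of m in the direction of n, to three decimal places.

-5.778

m · n = (-4)·6 + (-6)·2 + 1·(-1) = -24 - 12 - 1 = -37
|n| = √(36 + 4 + 1) = √41 ≈ 6.4031
comp_n m = -37 / √41 ≈ -5.778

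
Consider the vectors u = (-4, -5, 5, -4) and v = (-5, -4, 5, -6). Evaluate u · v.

89

u · v = (-4)·(-5) + (-5)·(-4) + 5·5 + (-4)·(-6) = 20 + 20 + 25 + 24 = 89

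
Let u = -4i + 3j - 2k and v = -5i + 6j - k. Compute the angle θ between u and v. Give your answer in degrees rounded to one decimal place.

19.4

u · v = (-4)·(-5) + 3·6 + (-2)·(-1) = 20 + 18 + 2 = 40
|u|² = 16 + 9 + 4 = 29,  |u| = √29 ≈ 5.385165
|v|² = 25 + 36 + 1 = 62,  |v| = √62 ≈ 7.874008
cos θ = 40 / (5.385165 · 7.874008) ≈ 0.94333
θ = arccos(0.94333) ≈ 19.4°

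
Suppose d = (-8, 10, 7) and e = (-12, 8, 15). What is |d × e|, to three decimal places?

i: 10·15 - 7·8 = 150 - 56 = 94
j: 7·(-12) - (-8)·15 = -84 - (-120) = 36
k: (-8)·8 - 10·(-12) = -64 - (-120) = 56
d × e = (94, 36, 56)
|d × e| = √(94² + 36² + 56²) = √13268 ≈ 115.1868

115.187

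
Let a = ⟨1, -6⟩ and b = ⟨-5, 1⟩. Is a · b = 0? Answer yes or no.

no

a · b = 1·(-5) + (-6)·1 = -5 - 6 = -11
Nonzero, so the vectors are not orthogonal.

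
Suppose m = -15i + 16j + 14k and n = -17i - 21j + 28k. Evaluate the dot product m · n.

311

m · n = (-15)·(-17) + 16·(-21) + 14·28 = 255 - 336 + 392 = 311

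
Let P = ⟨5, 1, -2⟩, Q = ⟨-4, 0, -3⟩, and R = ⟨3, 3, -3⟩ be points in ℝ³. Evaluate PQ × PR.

(3, -7, -20)

PQ = (-9, -1, -1)
PR = (-2, 2, -1)
i: (-1)·(-1) - (-1)·2 = 1 - (-2) = 3
j: (-1)·(-2) - (-9)·(-1) = 2 - 9 = -7
k: (-9)·2 - (-1)·(-2) = -18 - 2 = -20
PQ × PR = (3, -7, -20)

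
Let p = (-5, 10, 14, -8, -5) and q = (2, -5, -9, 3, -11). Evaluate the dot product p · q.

-155

p · q = (-5)·2 + 10·(-5) + 14·(-9) + (-8)·3 + (-5)·(-11) = -10 - 50 - 126 - 24 + 55 = -155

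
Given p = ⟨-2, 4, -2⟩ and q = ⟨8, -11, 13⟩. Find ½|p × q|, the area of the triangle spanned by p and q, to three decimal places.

i: 4·13 - (-2)·(-11) = 52 - 22 = 30
j: (-2)·8 - (-2)·13 = -16 - (-26) = 10
k: (-2)·(-11) - 4·8 = 22 - 32 = -10
p × q = (30, 10, -10)
|p × q| = √(30² + 10² + (-10)²) = √1100 ≈ 33.1662
area = ½ · 33.1662 ≈ 16.583

16.583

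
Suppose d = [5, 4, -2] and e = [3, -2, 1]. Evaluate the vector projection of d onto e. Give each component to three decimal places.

(1.071, -0.714, 0.357)

d · e = 5·3 + 4·(-2) + (-2)·1 = 15 - 8 - 2 = 5
|e|² = 9 + 4 + 1 = 14
proj_e d = (5/14) · (3, -2, 1) ≈ (1.071, -0.714, 0.357)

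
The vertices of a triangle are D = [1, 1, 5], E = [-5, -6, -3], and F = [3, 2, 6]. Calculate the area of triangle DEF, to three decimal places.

6.423

DE = (-6, -7, -8),  DF = (2, 1, 1)
i: (-7)·1 - (-8)·1 = -7 - (-8) = 1
j: (-8)·2 - (-6)·1 = -16 - (-6) = -10
k: (-6)·1 - (-7)·2 = -6 - (-14) = 8
DE × DF = (1, -10, 8)
|DE × DF| = √165 ≈ 12.8452
area = ½ · 12.8452 ≈ 6.423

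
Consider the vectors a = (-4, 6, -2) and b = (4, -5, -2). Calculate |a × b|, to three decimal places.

i: 6·(-2) - (-2)·(-5) = -12 - 10 = -22
j: (-2)·4 - (-4)·(-2) = -8 - 8 = -16
k: (-4)·(-5) - 6·4 = 20 - 24 = -4
a × b = (-22, -16, -4)
|a × b| = √((-22)² + (-16)² + (-4)²) = √756 ≈ 27.4955

27.495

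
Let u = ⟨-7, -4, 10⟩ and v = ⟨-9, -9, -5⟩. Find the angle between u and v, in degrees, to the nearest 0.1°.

73.8

u · v = (-7)·(-9) + (-4)·(-9) + 10·(-5) = 63 + 36 - 50 = 49
|u|² = 49 + 16 + 100 = 165,  |u| = √165 ≈ 12.845233
|v|² = 81 + 81 + 25 = 187,  |v| = √187 ≈ 13.674794
cos θ = 49 / (12.845233 · 13.674794) ≈ 0.27895
θ = arccos(0.27895) ≈ 73.8°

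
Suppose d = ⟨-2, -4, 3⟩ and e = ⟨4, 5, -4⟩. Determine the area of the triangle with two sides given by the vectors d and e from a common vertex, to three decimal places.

i: (-4)·(-4) - 3·5 = 16 - 15 = 1
j: 3·4 - (-2)·(-4) = 12 - 8 = 4
k: (-2)·5 - (-4)·4 = -10 - (-16) = 6
d × e = (1, 4, 6)
|d × e| = √(1² + 4² + 6²) = √53 ≈ 7.2801
area = ½ · 7.2801 ≈ 3.640

3.640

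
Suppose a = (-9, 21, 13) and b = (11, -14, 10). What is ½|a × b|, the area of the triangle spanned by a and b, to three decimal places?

233.975

i: 21·10 - 13·(-14) = 210 - (-182) = 392
j: 13·11 - (-9)·10 = 143 - (-90) = 233
k: (-9)·(-14) - 21·11 = 126 - 231 = -105
a × b = (392, 233, -105)
|a × b| = √(392² + 233² + (-105)²) = √218978 ≈ 467.9509
area = ½ · 467.9509 ≈ 233.975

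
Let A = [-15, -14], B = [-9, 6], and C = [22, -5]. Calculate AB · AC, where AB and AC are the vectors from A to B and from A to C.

402

AB = B − A = (6, 20)
AC = C − A = (37, 9)
AB · AC = 6·37 + 20·9 = 222 + 180 = 402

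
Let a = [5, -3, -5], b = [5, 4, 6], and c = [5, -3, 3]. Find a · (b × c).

280

b × c:
i: 4·3 - 6·(-3) = 12 - (-18) = 30
j: 6·5 - 5·3 = 30 - 15 = 15
k: 5·(-3) - 4·5 = -15 - 20 = -35
b × c = (30, 15, -35)
a · (b × c) = 5·30 + (-3)·15 + (-5)·(-35) = 150 - 45 + 175 = 280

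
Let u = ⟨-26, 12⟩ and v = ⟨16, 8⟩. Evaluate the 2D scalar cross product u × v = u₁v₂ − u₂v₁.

(-26)·8 - 12·16 = -208 - 192 = -400

-400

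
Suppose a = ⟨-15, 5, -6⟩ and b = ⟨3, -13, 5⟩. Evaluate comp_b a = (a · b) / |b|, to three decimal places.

a · b = (-15)·3 + 5·(-13) + (-6)·5 = -45 - 65 - 30 = -140
|b| = √(9 + 169 + 25) = √203 ≈ 14.2478
comp_b a = -140 / √203 ≈ -9.826

-9.826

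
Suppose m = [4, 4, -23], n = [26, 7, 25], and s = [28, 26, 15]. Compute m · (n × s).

n × s:
i: 7·15 - 25·26 = 105 - 650 = -545
j: 25·28 - 26·15 = 700 - 390 = 310
k: 26·26 - 7·28 = 676 - 196 = 480
n × s = (-545, 310, 480)
m · (n × s) = 4·(-545) + 4·310 + (-23)·480 = -2180 + 1240 - 11040 = -11980

-11980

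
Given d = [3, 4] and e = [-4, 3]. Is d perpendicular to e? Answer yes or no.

d · e = 3·(-4) + 4·3 = -12 + 12 = 0
Zero, so the vectors are orthogonal.

yes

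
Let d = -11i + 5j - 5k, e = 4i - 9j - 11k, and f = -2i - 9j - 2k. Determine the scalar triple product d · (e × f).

1311

e × f:
i: (-9)·(-2) - (-11)·(-9) = 18 - 99 = -81
j: (-11)·(-2) - 4·(-2) = 22 - (-8) = 30
k: 4·(-9) - (-9)·(-2) = -36 - 18 = -54
e × f = (-81, 30, -54)
d · (e × f) = (-11)·(-81) + 5·30 + (-5)·(-54) = 891 + 150 + 270 = 1311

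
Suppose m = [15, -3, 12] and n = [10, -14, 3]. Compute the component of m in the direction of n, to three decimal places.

13.055

m · n = 15·10 + (-3)·(-14) + 12·3 = 150 + 42 + 36 = 228
|n| = √(100 + 196 + 9) = √305 ≈ 17.4642
comp_n m = 228 / √305 ≈ 13.055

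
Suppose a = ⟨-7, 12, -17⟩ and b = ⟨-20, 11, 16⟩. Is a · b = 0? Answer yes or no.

a · b = (-7)·(-20) + 12·11 + (-17)·16 = 140 + 132 - 272 = 0
Zero, so the vectors are orthogonal.

yes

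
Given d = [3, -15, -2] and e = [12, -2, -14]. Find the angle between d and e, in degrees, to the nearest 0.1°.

70.8

d · e = 3·12 + (-15)·(-2) + (-2)·(-14) = 36 + 30 + 28 = 94
|d|² = 9 + 225 + 4 = 238,  |d| = √238 ≈ 15.427249
|e|² = 144 + 4 + 196 = 344,  |e| = √344 ≈ 18.547237
cos θ = 94 / (15.427249 · 18.547237) ≈ 0.32852
θ = arccos(0.32852) ≈ 70.8°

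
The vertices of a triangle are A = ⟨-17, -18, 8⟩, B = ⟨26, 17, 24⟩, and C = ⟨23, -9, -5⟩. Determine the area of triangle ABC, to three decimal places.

AB = (43, 35, 16),  AC = (40, 9, -13)
i: 35·(-13) - 16·9 = -455 - 144 = -599
j: 16·40 - 43·(-13) = 640 - (-559) = 1199
k: 43·9 - 35·40 = 387 - 1400 = -1013
AB × AC = (-599, 1199, -1013)
|AB × AC| = √2822571 ≈ 1680.0509
area = ½ · 1680.0509 ≈ 840.025

840.025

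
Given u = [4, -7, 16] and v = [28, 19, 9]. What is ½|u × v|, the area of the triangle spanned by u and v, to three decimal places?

i: (-7)·9 - 16·19 = -63 - 304 = -367
j: 16·28 - 4·9 = 448 - 36 = 412
k: 4·19 - (-7)·28 = 76 - (-196) = 272
u × v = (-367, 412, 272)
|u × v| = √((-367)² + 412² + 272²) = √378417 ≈ 615.1561
area = ½ · 615.1561 ≈ 307.578

307.578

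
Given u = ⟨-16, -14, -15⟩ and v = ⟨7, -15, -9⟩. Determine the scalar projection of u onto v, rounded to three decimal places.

12.366

u · v = (-16)·7 + (-14)·(-15) + (-15)·(-9) = -112 + 210 + 135 = 233
|v| = √(49 + 225 + 81) = √355 ≈ 18.8414
comp_v u = 233 / √355 ≈ 12.366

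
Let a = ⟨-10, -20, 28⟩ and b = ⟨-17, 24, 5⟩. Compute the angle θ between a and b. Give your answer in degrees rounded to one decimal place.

a · b = (-10)·(-17) + (-20)·24 + 28·5 = 170 - 480 + 140 = -170
|a|² = 100 + 400 + 784 = 1284,  |a| = √1284 ≈ 35.832946
|b|² = 289 + 576 + 25 = 890,  |b| = √890 ≈ 29.832868
cos θ = -170 / (35.832946 · 29.832868) ≈ -0.15903
θ = arccos(-0.15903) ≈ 99.2°

99.2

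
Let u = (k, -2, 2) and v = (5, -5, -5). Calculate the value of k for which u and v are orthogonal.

0

u · v = k·5 + (-2)·(-5) + 2·(-5) = 0 + 5k
Set equal to 0: 5k = 0, so k = 0.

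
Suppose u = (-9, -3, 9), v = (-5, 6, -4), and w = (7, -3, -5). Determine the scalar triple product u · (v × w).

294

v × w:
i: 6·(-5) - (-4)·(-3) = -30 - 12 = -42
j: (-4)·7 - (-5)·(-5) = -28 - 25 = -53
k: (-5)·(-3) - 6·7 = 15 - 42 = -27
v × w = (-42, -53, -27)
u · (v × w) = (-9)·(-42) + (-3)·(-53) + 9·(-27) = 378 + 159 - 243 = 294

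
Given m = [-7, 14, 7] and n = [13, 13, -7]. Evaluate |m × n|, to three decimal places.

i: 14·(-7) - 7·13 = -98 - 91 = -189
j: 7·13 - (-7)·(-7) = 91 - 49 = 42
k: (-7)·13 - 14·13 = -91 - 182 = -273
m × n = (-189, 42, -273)
|m × n| = √((-189)² + 42² + (-273)²) = √112014 ≈ 334.6849

334.685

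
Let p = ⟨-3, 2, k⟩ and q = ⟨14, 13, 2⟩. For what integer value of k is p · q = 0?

p · q = (-3)·14 + 2·13 + k·2 = -16 + 2k
Set equal to 0: 2k = 16, so k = 8.

8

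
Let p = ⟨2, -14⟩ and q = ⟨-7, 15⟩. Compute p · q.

p · q = 2·(-7) + (-14)·15 = -14 - 210 = -224

-224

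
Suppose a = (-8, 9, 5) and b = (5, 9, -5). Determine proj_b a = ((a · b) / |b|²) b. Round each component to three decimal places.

a · b = (-8)·5 + 9·9 + 5·(-5) = -40 + 81 - 25 = 16
|b|² = 25 + 81 + 25 = 131
proj_b a = (16/131) · (5, 9, -5) ≈ (0.611, 1.099, -0.611)

(0.611, 1.099, -0.611)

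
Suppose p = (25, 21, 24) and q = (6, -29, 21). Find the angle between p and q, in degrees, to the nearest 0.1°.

p · q = 25·6 + 21·(-29) + 24·21 = 150 - 609 + 504 = 45
|p|² = 625 + 441 + 576 = 1642,  |p| = √1642 ≈ 40.521599
|q|² = 36 + 841 + 441 = 1318,  |q| = √1318 ≈ 36.304270
cos θ = 45 / (40.521599 · 36.304270) ≈ 0.03059
θ = arccos(0.03059) ≈ 88.2°

88.2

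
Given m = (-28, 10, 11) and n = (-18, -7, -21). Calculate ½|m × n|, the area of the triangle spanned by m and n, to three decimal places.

i: 10·(-21) - 11·(-7) = -210 - (-77) = -133
j: 11·(-18) - (-28)·(-21) = -198 - 588 = -786
k: (-28)·(-7) - 10·(-18) = 196 - (-180) = 376
m × n = (-133, -786, 376)
|m × n| = √((-133)² + (-786)² + 376²) = √776861 ≈ 881.3972
area = ½ · 881.3972 ≈ 440.699

440.699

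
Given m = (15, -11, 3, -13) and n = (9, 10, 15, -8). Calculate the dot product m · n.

174

m · n = 15·9 + (-11)·10 + 3·15 + (-13)·(-8) = 135 - 110 + 45 + 104 = 174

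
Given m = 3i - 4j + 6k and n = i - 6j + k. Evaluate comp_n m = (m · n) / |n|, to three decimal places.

m · n = 3·1 + (-4)·(-6) + 6·1 = 3 + 24 + 6 = 33
|n| = √(1 + 36 + 1) = √38 ≈ 6.1644
comp_n m = 33 / √38 ≈ 5.353

5.353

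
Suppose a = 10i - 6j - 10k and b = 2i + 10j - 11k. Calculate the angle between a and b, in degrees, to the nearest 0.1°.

a · b = 10·2 + (-6)·10 + (-10)·(-11) = 20 - 60 + 110 = 70
|a|² = 100 + 36 + 100 = 236,  |a| = √236 ≈ 15.362291
|b|² = 4 + 100 + 121 = 225,  |b| = √225 ≈ 15.000000
cos θ = 70 / (15.362291 · 15.000000) ≈ 0.30377
θ = arccos(0.30377) ≈ 72.3°

72.3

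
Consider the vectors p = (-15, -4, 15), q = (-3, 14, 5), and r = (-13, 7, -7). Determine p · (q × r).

q × r:
i: 14·(-7) - 5·7 = -98 - 35 = -133
j: 5·(-13) - (-3)·(-7) = -65 - 21 = -86
k: (-3)·7 - 14·(-13) = -21 - (-182) = 161
q × r = (-133, -86, 161)
p · (q × r) = (-15)·(-133) + (-4)·(-86) + 15·161 = 1995 + 344 + 2415 = 4754

4754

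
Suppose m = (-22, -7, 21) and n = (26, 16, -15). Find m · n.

-999

m · n = (-22)·26 + (-7)·16 + 21·(-15) = -572 - 112 - 315 = -999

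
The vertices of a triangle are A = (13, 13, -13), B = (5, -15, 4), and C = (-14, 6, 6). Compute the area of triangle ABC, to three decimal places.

434.401

AB = (-8, -28, 17),  AC = (-27, -7, 19)
i: (-28)·19 - 17·(-7) = -532 - (-119) = -413
j: 17·(-27) - (-8)·19 = -459 - (-152) = -307
k: (-8)·(-7) - (-28)·(-27) = 56 - 756 = -700
AB × AC = (-413, -307, -700)
|AB × AC| = √754818 ≈ 868.8026
area = ½ · 868.8026 ≈ 434.401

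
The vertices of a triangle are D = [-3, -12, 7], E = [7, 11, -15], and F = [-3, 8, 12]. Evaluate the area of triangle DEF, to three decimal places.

296.026

DE = (10, 23, -22),  DF = (0, 20, 5)
i: 23·5 - (-22)·20 = 115 - (-440) = 555
j: (-22)·0 - 10·5 = 0 - 50 = -50
k: 10·20 - 23·0 = 200 - 0 = 200
DE × DF = (555, -50, 200)
|DE × DF| = √350525 ≈ 592.0515
area = ½ · 592.0515 ≈ 296.026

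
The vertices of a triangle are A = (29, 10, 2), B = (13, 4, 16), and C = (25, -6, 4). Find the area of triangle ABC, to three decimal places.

157.594

AB = (-16, -6, 14),  AC = (-4, -16, 2)
i: (-6)·2 - 14·(-16) = -12 - (-224) = 212
j: 14·(-4) - (-16)·2 = -56 - (-32) = -24
k: (-16)·(-16) - (-6)·(-4) = 256 - 24 = 232
AB × AC = (212, -24, 232)
|AB × AC| = √99344 ≈ 315.1888
area = ½ · 315.1888 ≈ 157.594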